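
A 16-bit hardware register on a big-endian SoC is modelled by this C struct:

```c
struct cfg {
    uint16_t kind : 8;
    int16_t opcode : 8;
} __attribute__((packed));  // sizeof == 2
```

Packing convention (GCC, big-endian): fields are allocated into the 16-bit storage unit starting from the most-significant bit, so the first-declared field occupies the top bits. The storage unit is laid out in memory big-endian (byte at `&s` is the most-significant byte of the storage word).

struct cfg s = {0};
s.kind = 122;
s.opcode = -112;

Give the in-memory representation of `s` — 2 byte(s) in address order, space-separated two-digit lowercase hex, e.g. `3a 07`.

kind (8b) val=122 bits=0x7a at bit 8: 0x7a00
opcode (8b) val=-112 bits=0x90 at bit 0: 0x7a90
word = 0x7a90 → big-endian bytes:
  [0]=0x7a  [1]=0x90

7a 90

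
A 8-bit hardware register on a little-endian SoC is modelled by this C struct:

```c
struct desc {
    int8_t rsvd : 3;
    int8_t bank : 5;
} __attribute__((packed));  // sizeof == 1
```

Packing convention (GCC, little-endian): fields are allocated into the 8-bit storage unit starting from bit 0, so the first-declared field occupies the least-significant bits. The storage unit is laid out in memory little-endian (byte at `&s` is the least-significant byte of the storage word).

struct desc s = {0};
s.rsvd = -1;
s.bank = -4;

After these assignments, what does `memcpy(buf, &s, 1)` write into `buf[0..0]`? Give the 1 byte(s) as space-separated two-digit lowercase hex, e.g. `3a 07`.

e7

rsvd:3 = -1 → 0x7 << 0 → word 0x07
bank:5 = -4 → 0x1c << 3 → word 0xe7
word = 0xe7 → little-endian bytes:
  [0]=0xe7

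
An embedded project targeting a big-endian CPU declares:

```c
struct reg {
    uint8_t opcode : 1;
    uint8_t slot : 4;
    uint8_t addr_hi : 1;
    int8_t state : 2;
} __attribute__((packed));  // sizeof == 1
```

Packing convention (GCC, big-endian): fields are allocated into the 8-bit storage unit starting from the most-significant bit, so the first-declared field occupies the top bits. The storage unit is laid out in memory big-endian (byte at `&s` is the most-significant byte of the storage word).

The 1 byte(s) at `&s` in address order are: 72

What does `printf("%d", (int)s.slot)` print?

14

[0]=0x72 (big-endian) → word 0x72
opcode [7+:1] = (word>>7) & 0x1 = 0
slot [3+:4] = (word>>3) & 0xf = 14  ←
addr_hi [2+:1] = (word>>2) & 0x1 = 0
state [0+:2] = (word>>0) & 0x3 = 2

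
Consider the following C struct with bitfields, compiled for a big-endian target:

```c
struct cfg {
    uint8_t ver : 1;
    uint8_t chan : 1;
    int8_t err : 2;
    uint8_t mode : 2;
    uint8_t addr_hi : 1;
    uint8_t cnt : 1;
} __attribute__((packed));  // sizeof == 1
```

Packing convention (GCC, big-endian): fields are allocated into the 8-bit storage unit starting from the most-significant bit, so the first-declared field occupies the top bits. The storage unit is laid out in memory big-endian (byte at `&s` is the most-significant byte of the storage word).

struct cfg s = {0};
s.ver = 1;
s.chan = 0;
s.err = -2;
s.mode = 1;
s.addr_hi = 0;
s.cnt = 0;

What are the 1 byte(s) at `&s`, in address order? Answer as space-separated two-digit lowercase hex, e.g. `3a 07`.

[7+:1] ver=1 & 0x1 = 0x1; word=0x80
[6+:1] chan=0 & 0x1 = 0x0; word=0x80
[4+:2] err=-2 & 0x3 = 0x2; word=0xa0
[2+:2] mode=1 & 0x3 = 0x1; word=0xa4
[1+:1] addr_hi=0 & 0x1 = 0x0; word=0xa4
[0+:1] cnt=0 & 0x1 = 0x0; word=0xa4
word = 0xa4 → big-endian bytes:
  [0]=0xa4

a4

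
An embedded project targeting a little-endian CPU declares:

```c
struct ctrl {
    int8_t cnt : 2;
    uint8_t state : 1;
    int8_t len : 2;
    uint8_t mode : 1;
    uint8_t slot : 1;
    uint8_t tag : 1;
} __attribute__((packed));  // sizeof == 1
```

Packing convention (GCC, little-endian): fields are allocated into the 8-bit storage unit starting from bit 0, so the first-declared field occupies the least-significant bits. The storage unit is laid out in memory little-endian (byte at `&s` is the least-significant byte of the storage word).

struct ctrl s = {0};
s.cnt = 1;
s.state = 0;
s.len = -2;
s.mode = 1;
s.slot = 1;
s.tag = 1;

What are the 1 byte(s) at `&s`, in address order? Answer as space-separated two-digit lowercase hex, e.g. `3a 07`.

f1

cnt:2 = 1 → 0x1 << 0 → word 0x01
state:1 = 0 → 0x0 << 2 → word 0x01
len:2 = -2 → 0x2 << 3 → word 0x11
mode:1 = 1 → 0x1 << 5 → word 0x31
slot:1 = 1 → 0x1 << 6 → word 0x71
tag:1 = 1 → 0x1 << 7 → word 0xf1
word = 0xf1 → little-endian bytes:
  [0]=0xf1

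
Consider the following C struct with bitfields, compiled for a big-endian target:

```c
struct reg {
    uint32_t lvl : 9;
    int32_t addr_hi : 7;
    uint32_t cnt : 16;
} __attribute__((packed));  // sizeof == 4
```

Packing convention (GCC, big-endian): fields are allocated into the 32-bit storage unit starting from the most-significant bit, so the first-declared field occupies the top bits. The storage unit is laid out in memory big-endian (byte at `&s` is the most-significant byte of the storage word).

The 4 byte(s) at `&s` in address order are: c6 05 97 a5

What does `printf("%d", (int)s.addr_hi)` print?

[0]=0xc6 [1]=0x05 [2]=0x97 [3]=0xa5 (big-endian) → word 0xc60597a5
lvl [23+:9] = (word>>23) & 0x1ff = 396
addr_hi [16+:7] = (word>>16) & 0x7f = 5  ←
cnt [0+:16] = (word>>0) & 0xffff = 38821
addr_hi signed 7b, MSB=0: value = 5

5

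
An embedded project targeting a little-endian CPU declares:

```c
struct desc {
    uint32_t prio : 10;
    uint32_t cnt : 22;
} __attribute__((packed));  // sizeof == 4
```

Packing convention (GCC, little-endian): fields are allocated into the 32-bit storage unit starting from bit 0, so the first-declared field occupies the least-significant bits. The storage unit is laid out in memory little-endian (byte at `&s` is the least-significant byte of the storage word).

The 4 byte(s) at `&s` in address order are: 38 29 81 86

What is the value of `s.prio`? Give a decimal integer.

[0]=0x38 [1]=0x29 [2]=0x81 [3]=0x86 (little-endian) → word 0x86812938
prio:10 @ bit 0 → (0x86812938>>0)&0x3ff = 0x138  ←
cnt:22 @ bit 10 → (0x86812938>>10)&0x3fffff = 0x21a04a

312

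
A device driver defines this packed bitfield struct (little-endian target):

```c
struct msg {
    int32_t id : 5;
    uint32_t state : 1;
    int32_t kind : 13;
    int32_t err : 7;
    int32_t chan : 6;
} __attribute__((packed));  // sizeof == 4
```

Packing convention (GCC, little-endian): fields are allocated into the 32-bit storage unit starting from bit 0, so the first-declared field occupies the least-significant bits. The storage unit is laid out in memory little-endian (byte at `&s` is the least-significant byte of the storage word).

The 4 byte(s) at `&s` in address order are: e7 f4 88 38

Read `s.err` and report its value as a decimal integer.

17

[0]=0xe7 [1]=0xf4 [2]=0x88 [3]=0x38 (little-endian) → word 0x3888f4e7
id [0+:5] = (word>>0) & 0x1f = 7
state [5+:1] = (word>>5) & 0x1 = 1
kind [6+:13] = (word>>6) & 0x1fff = 979
err [19+:7] = (word>>19) & 0x7f = 17  ←
chan [26+:6] = (word>>26) & 0x3f = 14
err signed 7b, MSB=0: value = 17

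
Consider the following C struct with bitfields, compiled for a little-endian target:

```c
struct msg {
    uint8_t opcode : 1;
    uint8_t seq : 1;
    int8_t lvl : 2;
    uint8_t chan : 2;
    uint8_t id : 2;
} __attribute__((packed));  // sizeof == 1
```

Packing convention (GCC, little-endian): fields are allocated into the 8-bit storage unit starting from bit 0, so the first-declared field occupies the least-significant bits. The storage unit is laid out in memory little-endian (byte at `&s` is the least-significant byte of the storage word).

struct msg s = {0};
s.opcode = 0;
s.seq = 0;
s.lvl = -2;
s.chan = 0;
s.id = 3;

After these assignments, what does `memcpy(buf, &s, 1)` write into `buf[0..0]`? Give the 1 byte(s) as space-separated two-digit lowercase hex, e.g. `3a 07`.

c8

opcode (1b) val=0 bits=0x0 at bit 0: 0x00
seq (1b) val=0 bits=0x0 at bit 1: 0x00
lvl (2b) val=-2 bits=0x2 at bit 2: 0x08
chan (2b) val=0 bits=0x0 at bit 4: 0x08
id (2b) val=3 bits=0x3 at bit 6: 0xc8
word = 0xc8 → little-endian bytes:
  [0]=0xc8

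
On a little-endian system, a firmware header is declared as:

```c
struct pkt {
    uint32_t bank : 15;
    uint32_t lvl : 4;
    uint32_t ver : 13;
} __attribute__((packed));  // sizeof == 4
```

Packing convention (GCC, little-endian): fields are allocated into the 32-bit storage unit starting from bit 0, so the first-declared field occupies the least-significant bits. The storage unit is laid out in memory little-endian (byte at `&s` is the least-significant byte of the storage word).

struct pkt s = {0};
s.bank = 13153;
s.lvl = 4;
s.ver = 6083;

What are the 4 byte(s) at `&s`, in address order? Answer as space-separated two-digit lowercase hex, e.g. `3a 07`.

61 33 1a be

[0+:15] bank=13153 & 0x7fff = 0x3361; word=0x00003361
[15+:4] lvl=4 & 0xf = 0x4; word=0x00023361
[19+:13] ver=6083 & 0x1fff = 0x17c3; word=0xbe1a3361
word = 0xbe1a3361 → little-endian bytes:
  [0]=0x61  [1]=0x33  [2]=0x1a  [3]=0xbe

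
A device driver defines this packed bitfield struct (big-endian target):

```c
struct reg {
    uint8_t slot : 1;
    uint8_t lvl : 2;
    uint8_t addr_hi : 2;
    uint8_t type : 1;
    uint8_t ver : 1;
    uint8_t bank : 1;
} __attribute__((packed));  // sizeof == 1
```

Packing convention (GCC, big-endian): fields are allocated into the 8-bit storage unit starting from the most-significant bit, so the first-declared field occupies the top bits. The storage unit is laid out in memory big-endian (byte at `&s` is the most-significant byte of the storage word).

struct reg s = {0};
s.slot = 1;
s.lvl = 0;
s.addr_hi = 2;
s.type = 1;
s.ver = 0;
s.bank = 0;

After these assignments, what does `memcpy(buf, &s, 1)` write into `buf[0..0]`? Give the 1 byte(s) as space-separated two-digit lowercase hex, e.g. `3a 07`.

94

slot:1 = 1 → 0x1 << 7 → word 0x80
lvl:2 = 0 → 0x0 << 5 → word 0x80
addr_hi:2 = 2 → 0x2 << 3 → word 0x90
type:1 = 1 → 0x1 << 2 → word 0x94
ver:1 = 0 → 0x0 << 1 → word 0x94
bank:1 = 0 → 0x0 << 0 → word 0x94
word = 0x94 → big-endian bytes:
  [0]=0x94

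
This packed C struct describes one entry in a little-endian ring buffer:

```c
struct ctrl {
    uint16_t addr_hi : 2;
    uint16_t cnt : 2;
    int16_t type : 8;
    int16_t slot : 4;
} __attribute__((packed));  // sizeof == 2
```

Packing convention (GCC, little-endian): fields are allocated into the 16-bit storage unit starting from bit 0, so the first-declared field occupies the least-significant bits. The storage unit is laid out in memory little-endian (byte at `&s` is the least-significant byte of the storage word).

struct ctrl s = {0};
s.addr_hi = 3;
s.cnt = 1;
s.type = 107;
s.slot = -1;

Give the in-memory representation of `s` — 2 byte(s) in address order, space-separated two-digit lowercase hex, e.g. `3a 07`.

b7 f6

addr_hi:2 = 3 → 0x3 << 0 → word 0x0003
cnt:2 = 1 → 0x1 << 2 → word 0x0007
type:8 = 107 → 0x6b << 4 → word 0x06b7
slot:4 = -1 → 0xf << 12 → word 0xf6b7
word = 0xf6b7 → little-endian bytes:
  [0]=0xb7  [1]=0xf6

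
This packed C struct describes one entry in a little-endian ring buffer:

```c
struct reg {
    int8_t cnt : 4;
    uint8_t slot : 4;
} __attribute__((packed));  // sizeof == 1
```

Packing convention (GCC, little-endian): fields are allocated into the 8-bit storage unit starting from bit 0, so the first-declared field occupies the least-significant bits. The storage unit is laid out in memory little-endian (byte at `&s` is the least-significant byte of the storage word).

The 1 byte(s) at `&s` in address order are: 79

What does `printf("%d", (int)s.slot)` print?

7

[0]=0x79 (little-endian) → word 0x79
cnt:4 @ bit 0 → (0x79>>0)&0xf = 0x9
slot:4 @ bit 4 → (0x79>>4)&0xf = 0x7  ←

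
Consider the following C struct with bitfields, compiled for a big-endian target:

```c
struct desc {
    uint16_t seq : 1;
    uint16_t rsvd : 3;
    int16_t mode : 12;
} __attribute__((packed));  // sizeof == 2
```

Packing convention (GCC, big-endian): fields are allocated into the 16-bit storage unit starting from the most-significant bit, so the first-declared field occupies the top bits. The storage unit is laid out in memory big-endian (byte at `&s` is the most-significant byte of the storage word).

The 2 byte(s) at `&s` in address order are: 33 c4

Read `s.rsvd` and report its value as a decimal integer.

[0]=0x33 [1]=0xc4 (big-endian) → word 0x33c4
seq:1 @ bit 15 → (0x33c4>>15)&0x1 = 0x0
rsvd:3 @ bit 12 → (0x33c4>>12)&0x7 = 0x3  ←
mode:12 @ bit 0 → (0x33c4>>0)&0xfff = 0x3c4

3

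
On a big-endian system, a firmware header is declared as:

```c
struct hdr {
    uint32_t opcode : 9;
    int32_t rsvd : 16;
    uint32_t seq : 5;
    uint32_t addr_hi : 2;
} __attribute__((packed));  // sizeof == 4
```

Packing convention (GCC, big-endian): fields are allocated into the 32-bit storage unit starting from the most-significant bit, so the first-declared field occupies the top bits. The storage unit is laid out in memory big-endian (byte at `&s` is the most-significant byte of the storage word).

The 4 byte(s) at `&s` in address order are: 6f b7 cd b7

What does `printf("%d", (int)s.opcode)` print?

[0]=0x6f [1]=0xb7 [2]=0xcd [3]=0xb7 (big-endian) → word 0x6fb7cdb7
opcode [23+:9] = (word>>23) & 0x1ff = 223  ←
rsvd [7+:16] = (word>>7) & 0xffff = 28571
seq [2+:5] = (word>>2) & 0x1f = 13
addr_hi [0+:2] = (word>>0) & 0x3 = 3

223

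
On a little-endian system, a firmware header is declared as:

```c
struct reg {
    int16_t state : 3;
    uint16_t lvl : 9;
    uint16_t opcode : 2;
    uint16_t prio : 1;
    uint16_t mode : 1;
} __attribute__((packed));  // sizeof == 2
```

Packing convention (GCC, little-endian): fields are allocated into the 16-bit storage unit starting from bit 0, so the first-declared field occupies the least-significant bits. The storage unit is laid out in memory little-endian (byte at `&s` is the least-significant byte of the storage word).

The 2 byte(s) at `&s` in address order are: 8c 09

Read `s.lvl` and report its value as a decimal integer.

305

[0]=0x8c [1]=0x09 (little-endian) → word 0x098c
state:3 @ bit 0 → (0x098c>>0)&0x7 = 0x4
lvl:9 @ bit 3 → (0x098c>>3)&0x1ff = 0x131  ←
opcode:2 @ bit 12 → (0x098c>>12)&0x3 = 0x0
prio:1 @ bit 14 → (0x098c>>14)&0x1 = 0x0
mode:1 @ bit 15 → (0x098c>>15)&0x1 = 0x0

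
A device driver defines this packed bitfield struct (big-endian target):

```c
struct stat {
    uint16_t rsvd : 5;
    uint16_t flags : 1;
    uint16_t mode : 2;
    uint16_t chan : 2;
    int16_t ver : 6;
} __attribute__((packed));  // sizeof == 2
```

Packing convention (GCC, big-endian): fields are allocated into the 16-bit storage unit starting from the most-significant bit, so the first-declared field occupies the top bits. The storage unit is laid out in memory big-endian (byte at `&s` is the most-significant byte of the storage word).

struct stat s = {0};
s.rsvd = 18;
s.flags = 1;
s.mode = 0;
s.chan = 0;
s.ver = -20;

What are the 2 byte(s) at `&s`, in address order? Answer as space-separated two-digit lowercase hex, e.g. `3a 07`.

rsvd:5 = 18 → 0x12 << 11 → word 0x9000
flags:1 = 1 → 0x1 << 10 → word 0x9400
mode:2 = 0 → 0x0 << 8 → word 0x9400
chan:2 = 0 → 0x0 << 6 → word 0x9400
ver:6 = -20 → 0x2c << 0 → word 0x942c
word = 0x942c → big-endian bytes:
  [0]=0x94  [1]=0x2c

94 2c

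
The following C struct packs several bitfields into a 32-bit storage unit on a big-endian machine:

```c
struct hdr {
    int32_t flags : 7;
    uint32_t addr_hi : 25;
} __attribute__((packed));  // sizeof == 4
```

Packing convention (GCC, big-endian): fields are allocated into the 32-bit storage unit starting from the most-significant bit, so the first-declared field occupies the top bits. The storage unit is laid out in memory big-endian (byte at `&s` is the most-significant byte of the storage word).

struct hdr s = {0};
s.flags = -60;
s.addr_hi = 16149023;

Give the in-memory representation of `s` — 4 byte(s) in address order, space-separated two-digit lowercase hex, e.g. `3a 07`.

flags (7b) val=-60 bits=0x44 at bit 25: 0x88000000
addr_hi (25b) val=16149023 bits=0xf66a1f at bit 0: 0x88f66a1f
word = 0x88f66a1f → big-endian bytes:
  [0]=0x88  [1]=0xf6  [2]=0x6a  [3]=0x1f

88 f6 6a 1f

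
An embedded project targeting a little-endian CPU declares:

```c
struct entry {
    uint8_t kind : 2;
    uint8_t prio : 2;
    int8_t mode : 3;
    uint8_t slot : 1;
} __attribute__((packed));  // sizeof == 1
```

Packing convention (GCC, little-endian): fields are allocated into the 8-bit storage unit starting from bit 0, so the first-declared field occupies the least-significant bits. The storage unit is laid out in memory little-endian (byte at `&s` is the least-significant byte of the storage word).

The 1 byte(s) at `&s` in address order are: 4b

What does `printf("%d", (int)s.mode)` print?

-4

[0]=0x4b (little-endian) → word 0x4b
kind:2 @ bit 0 → (0x4b>>0)&0x3 = 0x3
prio:2 @ bit 2 → (0x4b>>2)&0x3 = 0x2
mode:3 @ bit 4 → (0x4b>>4)&0x7 = 0x4  ←
slot:1 @ bit 7 → (0x4b>>7)&0x1 = 0x0
mode signed 3b, MSB=1: 4 - 8 = -4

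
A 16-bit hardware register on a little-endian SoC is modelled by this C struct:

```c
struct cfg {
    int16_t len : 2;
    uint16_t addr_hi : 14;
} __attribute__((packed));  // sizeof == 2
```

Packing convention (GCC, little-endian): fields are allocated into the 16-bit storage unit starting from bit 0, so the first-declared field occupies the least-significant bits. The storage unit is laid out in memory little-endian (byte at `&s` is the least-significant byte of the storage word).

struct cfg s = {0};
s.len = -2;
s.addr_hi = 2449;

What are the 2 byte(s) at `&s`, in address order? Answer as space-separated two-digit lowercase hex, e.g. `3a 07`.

46 26

len (2b) val=-2 bits=0x2 at bit 0: 0x0002
addr_hi (14b) val=2449 bits=0x991 at bit 2: 0x2646
word = 0x2646 → little-endian bytes:
  [0]=0x46  [1]=0x26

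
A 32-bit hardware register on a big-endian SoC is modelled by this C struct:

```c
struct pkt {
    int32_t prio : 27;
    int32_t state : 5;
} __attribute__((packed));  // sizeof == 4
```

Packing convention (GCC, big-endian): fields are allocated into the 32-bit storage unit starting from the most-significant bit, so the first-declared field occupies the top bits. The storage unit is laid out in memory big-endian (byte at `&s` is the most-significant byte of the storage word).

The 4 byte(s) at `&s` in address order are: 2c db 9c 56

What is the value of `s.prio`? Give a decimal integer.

23518434

[0]=0x2c [1]=0xdb [2]=0x9c [3]=0x56 (big-endian) → word 0x2cdb9c56
prio:27 @ bit 5 → (0x2cdb9c56>>5)&0x7ffffff = 0x166dce2  ←
state:5 @ bit 0 → (0x2cdb9c56>>0)&0x1f = 0x16
prio signed 27b, MSB=0: value = 23518434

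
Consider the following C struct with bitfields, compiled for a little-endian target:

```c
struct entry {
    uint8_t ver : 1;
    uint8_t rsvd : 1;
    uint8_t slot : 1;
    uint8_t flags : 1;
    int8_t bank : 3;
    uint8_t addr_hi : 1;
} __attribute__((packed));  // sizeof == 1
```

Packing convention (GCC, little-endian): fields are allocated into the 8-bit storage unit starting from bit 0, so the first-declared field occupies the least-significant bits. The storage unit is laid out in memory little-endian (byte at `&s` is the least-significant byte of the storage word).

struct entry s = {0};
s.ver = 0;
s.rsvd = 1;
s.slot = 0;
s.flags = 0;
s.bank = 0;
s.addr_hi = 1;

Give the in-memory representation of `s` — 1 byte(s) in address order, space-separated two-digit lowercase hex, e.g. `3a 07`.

82

[0+:1] ver=0 & 0x1 = 0x0; word=0x00
[1+:1] rsvd=1 & 0x1 = 0x1; word=0x02
[2+:1] slot=0 & 0x1 = 0x0; word=0x02
[3+:1] flags=0 & 0x1 = 0x0; word=0x02
[4+:3] bank=0 & 0x7 = 0x0; word=0x02
[7+:1] addr_hi=1 & 0x1 = 0x1; word=0x82
word = 0x82 → little-endian bytes:
  [0]=0x82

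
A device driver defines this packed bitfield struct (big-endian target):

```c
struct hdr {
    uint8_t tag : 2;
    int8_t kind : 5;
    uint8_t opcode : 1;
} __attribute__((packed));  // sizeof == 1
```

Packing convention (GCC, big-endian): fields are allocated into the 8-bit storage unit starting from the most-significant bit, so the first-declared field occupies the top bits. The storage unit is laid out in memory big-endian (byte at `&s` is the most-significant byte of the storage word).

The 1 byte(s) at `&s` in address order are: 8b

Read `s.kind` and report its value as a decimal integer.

[0]=0x8b (big-endian) → word 0x8b
tag [6+:2] = (word>>6) & 0x3 = 2
kind [1+:5] = (word>>1) & 0x1f = 5  ←
opcode [0+:1] = (word>>0) & 0x1 = 1
kind signed 5b, MSB=0: value = 5

5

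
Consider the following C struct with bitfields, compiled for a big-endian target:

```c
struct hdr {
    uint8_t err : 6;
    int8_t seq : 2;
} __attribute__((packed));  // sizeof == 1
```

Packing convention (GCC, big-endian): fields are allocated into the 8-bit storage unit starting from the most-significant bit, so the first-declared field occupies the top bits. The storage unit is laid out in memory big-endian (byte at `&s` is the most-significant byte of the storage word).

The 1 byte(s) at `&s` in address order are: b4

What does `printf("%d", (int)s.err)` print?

45

[0]=0xb4 (big-endian) → word 0xb4
err:6 @ bit 2 → (0xb4>>2)&0x3f = 0x2d  ←
seq:2 @ bit 0 → (0xb4>>0)&0x3 = 0x0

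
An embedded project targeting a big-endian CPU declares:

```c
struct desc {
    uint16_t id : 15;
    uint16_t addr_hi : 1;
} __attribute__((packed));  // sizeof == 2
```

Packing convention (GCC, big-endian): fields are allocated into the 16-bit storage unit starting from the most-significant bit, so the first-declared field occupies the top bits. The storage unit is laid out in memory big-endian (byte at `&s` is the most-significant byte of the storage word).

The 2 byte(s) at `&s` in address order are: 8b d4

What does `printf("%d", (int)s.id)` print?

[0]=0x8b [1]=0xd4 (big-endian) → word 0x8bd4
id:15 @ bit 1 → (0x8bd4>>1)&0x7fff = 0x45ea  ←
addr_hi:1 @ bit 0 → (0x8bd4>>0)&0x1 = 0x0

17898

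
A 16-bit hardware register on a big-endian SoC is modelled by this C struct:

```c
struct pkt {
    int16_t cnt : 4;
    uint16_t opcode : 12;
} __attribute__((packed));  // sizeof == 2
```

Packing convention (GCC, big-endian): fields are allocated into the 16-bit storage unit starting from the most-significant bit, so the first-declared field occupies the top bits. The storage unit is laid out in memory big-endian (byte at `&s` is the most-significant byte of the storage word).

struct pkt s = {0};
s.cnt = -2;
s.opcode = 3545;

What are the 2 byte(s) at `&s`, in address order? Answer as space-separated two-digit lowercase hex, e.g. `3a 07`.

[12+:4] cnt=-2 & 0xf = 0xe; word=0xe000
[0+:12] opcode=3545 & 0xfff = 0xdd9; word=0xedd9
word = 0xedd9 → big-endian bytes:
  [0]=0xed  [1]=0xd9

ed d9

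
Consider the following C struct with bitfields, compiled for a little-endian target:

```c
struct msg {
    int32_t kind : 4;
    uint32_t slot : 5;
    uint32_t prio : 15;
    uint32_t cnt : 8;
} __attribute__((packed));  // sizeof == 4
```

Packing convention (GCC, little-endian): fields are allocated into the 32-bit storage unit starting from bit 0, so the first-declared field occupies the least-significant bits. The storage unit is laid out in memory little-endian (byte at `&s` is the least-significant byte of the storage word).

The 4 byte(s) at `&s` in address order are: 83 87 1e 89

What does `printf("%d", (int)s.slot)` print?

[0]=0x83 [1]=0x87 [2]=0x1e [3]=0x89 (little-endian) → word 0x891e8783
kind:4 @ bit 0 → (0x891e8783>>0)&0xf = 0x3
slot:5 @ bit 4 → (0x891e8783>>4)&0x1f = 0x18  ←
prio:15 @ bit 9 → (0x891e8783>>9)&0x7fff = 0xf43
cnt:8 @ bit 24 → (0x891e8783>>24)&0xff = 0x89

24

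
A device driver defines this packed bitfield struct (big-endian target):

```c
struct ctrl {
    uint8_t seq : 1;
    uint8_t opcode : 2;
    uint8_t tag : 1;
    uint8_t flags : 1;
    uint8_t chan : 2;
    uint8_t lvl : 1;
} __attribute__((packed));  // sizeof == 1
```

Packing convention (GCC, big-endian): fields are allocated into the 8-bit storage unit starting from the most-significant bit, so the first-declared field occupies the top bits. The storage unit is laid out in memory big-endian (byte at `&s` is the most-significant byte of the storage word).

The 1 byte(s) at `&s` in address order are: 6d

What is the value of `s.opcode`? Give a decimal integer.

3

[0]=0x6d (big-endian) → word 0x6d
seq [7+:1] = (word>>7) & 0x1 = 0
opcode [5+:2] = (word>>5) & 0x3 = 3  ←
tag [4+:1] = (word>>4) & 0x1 = 0
flags [3+:1] = (word>>3) & 0x1 = 1
chan [1+:2] = (word>>1) & 0x3 = 2
lvl [0+:1] = (word>>0) & 0x1 = 1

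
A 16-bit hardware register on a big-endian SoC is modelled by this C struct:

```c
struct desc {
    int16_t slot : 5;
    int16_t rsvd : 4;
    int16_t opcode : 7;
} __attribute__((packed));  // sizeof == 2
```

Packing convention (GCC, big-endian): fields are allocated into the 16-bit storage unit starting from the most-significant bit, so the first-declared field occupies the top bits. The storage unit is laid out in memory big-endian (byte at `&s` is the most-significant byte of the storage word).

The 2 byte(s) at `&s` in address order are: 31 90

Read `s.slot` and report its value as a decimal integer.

6

[0]=0x31 [1]=0x90 (big-endian) → word 0x3190
slot [11+:5] = (word>>11) & 0x1f = 6  ←
rsvd [7+:4] = (word>>7) & 0xf = 3
opcode [0+:7] = (word>>0) & 0x7f = 16
slot signed 5b, MSB=0: value = 6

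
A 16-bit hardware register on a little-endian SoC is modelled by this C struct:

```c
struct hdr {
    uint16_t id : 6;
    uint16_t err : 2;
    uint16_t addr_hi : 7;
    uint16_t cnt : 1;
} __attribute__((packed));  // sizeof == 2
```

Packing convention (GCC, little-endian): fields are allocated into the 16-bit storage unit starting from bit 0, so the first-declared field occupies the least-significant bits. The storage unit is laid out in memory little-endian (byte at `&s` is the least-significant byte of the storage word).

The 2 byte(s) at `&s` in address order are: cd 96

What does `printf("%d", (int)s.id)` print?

13

[0]=0xcd [1]=0x96 (little-endian) → word 0x96cd
id [0+:6] = (word>>0) & 0x3f = 13  ←
err [6+:2] = (word>>6) & 0x3 = 3
addr_hi [8+:7] = (word>>8) & 0x7f = 22
cnt [15+:1] = (word>>15) & 0x1 = 1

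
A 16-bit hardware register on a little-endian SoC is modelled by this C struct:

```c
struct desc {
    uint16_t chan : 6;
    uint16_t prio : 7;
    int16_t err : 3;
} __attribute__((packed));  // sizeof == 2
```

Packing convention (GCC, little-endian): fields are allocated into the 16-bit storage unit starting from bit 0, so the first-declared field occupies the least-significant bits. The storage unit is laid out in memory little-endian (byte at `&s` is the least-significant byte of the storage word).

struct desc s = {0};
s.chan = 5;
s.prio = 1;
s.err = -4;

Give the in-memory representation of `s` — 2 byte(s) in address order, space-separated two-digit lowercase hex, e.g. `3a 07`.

45 80

chan:6 = 5 → 0x5 << 0 → word 0x0005
prio:7 = 1 → 0x1 << 6 → word 0x0045
err:3 = -4 → 0x4 << 13 → word 0x8045
word = 0x8045 → little-endian bytes:
  [0]=0x45  [1]=0x80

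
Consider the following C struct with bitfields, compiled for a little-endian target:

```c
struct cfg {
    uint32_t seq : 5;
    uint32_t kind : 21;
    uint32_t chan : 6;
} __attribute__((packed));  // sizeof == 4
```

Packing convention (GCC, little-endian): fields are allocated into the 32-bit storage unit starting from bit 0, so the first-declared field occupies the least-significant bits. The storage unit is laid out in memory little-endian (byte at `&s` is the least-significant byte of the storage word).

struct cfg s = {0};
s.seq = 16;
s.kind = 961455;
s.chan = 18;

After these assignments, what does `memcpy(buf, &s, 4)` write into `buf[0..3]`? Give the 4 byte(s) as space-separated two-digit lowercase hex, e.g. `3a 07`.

[0+:5] seq=16 & 0x1f = 0x10; word=0x00000010
[5+:21] kind=961455 & 0x1fffff = 0xeabaf; word=0x01d575f0
[26+:6] chan=18 & 0x3f = 0x12; word=0x49d575f0
word = 0x49d575f0 → little-endian bytes:
  [0]=0xf0  [1]=0x75  [2]=0xd5  [3]=0x49

f0 75 d5 49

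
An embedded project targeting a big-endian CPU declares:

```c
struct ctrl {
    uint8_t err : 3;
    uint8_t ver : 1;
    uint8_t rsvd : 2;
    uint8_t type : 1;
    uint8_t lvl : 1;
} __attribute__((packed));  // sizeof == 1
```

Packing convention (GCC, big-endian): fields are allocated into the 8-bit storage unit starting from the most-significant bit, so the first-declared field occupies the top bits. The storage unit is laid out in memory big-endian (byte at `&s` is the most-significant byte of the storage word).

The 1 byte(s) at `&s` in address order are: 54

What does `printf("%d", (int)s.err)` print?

[0]=0x54 (big-endian) → word 0x54
err:3 @ bit 5 → (0x54>>5)&0x7 = 0x2  ←
ver:1 @ bit 4 → (0x54>>4)&0x1 = 0x1
rsvd:2 @ bit 2 → (0x54>>2)&0x3 = 0x1
type:1 @ bit 1 → (0x54>>1)&0x1 = 0x0
lvl:1 @ bit 0 → (0x54>>0)&0x1 = 0x0

2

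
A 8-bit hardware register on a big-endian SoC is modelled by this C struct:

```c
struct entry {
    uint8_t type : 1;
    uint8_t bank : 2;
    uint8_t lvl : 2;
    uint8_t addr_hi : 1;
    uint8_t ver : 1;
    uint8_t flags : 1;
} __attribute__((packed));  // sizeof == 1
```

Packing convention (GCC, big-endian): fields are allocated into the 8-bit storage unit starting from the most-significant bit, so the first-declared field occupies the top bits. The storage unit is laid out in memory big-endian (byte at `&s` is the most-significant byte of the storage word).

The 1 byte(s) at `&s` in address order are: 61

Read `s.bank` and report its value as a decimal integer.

[0]=0x61 (big-endian) → word 0x61
type [7+:1] = (word>>7) & 0x1 = 0
bank [5+:2] = (word>>5) & 0x3 = 3  ←
lvl [3+:2] = (word>>3) & 0x3 = 0
addr_hi [2+:1] = (word>>2) & 0x1 = 0
ver [1+:1] = (word>>1) & 0x1 = 0
flags [0+:1] = (word>>0) & 0x1 = 1

3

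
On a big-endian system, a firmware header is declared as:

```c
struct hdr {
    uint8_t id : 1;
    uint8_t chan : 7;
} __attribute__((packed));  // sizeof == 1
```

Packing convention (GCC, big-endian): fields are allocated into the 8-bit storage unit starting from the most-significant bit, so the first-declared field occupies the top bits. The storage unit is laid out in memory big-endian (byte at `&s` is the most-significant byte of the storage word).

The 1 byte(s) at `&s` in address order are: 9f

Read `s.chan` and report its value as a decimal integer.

[0]=0x9f (big-endian) → word 0x9f
id:1 @ bit 7 → (0x9f>>7)&0x1 = 0x1
chan:7 @ bit 0 → (0x9f>>0)&0x7f = 0x1f  ←

31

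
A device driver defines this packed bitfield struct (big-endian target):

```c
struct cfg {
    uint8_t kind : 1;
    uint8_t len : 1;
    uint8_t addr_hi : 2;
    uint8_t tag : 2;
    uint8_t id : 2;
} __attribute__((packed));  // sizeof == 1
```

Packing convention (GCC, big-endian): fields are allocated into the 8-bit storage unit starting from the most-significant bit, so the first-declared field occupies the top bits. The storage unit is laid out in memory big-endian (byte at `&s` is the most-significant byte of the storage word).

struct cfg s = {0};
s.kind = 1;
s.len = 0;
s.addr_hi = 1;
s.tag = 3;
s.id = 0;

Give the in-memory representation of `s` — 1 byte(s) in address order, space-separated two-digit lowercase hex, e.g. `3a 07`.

kind (1b) val=1 bits=0x1 at bit 7: 0x80
len (1b) val=0 bits=0x0 at bit 6: 0x80
addr_hi (2b) val=1 bits=0x1 at bit 4: 0x90
tag (2b) val=3 bits=0x3 at bit 2: 0x9c
id (2b) val=0 bits=0x0 at bit 0: 0x9c
word = 0x9c → big-endian bytes:
  [0]=0x9c

9c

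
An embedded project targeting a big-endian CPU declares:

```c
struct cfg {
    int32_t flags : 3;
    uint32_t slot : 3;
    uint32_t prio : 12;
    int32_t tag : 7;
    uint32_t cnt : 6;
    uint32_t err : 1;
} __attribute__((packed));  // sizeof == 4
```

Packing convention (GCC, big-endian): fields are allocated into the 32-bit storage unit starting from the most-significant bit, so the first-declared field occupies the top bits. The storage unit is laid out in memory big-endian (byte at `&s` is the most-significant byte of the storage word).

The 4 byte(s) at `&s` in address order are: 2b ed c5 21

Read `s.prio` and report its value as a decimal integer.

[0]=0x2b [1]=0xed [2]=0xc5 [3]=0x21 (big-endian) → word 0x2bedc521
flags [29+:3] = (word>>29) & 0x7 = 1
slot [26+:3] = (word>>26) & 0x7 = 2
prio [14+:12] = (word>>14) & 0xfff = 4023  ←
tag [7+:7] = (word>>7) & 0x7f = 10
cnt [1+:6] = (word>>1) & 0x3f = 16
err [0+:1] = (word>>0) & 0x1 = 1

4023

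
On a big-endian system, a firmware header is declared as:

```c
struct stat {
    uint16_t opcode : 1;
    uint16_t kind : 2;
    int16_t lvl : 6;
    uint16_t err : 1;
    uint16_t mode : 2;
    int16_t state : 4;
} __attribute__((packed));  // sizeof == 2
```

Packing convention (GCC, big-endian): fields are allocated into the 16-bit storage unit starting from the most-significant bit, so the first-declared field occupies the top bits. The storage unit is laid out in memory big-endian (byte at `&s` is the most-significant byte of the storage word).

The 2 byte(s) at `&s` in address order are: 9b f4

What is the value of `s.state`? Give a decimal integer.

4

[0]=0x9b [1]=0xf4 (big-endian) → word 0x9bf4
opcode [15+:1] = (word>>15) & 0x1 = 1
kind [13+:2] = (word>>13) & 0x3 = 0
lvl [7+:6] = (word>>7) & 0x3f = 55
err [6+:1] = (word>>6) & 0x1 = 1
mode [4+:2] = (word>>4) & 0x3 = 3
state [0+:4] = (word>>0) & 0xf = 4  ←
state signed 4b, MSB=0: value = 4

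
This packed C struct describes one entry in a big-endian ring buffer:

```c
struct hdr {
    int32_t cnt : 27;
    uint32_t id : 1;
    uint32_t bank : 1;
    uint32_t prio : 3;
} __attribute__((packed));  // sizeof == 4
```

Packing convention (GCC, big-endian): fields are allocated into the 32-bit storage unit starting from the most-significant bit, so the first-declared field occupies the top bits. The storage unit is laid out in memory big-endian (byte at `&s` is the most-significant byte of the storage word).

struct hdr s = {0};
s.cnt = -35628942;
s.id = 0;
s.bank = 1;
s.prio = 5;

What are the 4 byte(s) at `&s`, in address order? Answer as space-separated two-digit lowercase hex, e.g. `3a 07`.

cnt (27b) val=-35628942 bits=0x5e05872 at bit 5: 0xbc0b0e40
id (1b) val=0 bits=0x0 at bit 4: 0xbc0b0e40
bank (1b) val=1 bits=0x1 at bit 3: 0xbc0b0e48
prio (3b) val=5 bits=0x5 at bit 0: 0xbc0b0e4d
word = 0xbc0b0e4d → big-endian bytes:
  [0]=0xbc  [1]=0x0b  [2]=0x0e  [3]=0x4d

bc 0b 0e 4d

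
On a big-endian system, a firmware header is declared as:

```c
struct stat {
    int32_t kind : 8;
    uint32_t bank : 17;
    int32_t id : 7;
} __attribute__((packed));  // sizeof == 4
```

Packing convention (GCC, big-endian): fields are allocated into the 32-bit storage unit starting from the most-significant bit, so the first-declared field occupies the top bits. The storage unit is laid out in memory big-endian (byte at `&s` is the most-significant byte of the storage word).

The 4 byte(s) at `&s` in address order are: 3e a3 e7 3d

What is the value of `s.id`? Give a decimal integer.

61

[0]=0x3e [1]=0xa3 [2]=0xe7 [3]=0x3d (big-endian) → word 0x3ea3e73d
kind [24+:8] = (word>>24) & 0xff = 62
bank [7+:17] = (word>>7) & 0x1ffff = 83918
id [0+:7] = (word>>0) & 0x7f = 61  ←
id signed 7b, MSB=0: value = 61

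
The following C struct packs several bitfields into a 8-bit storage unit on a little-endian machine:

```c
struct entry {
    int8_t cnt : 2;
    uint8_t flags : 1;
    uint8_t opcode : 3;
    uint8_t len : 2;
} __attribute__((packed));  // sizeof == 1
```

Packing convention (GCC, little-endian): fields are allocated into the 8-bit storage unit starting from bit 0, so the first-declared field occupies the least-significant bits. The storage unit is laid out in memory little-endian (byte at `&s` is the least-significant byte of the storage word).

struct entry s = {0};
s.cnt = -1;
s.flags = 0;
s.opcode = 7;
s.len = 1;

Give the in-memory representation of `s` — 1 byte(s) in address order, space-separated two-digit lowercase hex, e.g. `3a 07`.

7b

cnt (2b) val=-1 bits=0x3 at bit 0: 0x03
flags (1b) val=0 bits=0x0 at bit 2: 0x03
opcode (3b) val=7 bits=0x7 at bit 3: 0x3b
len (2b) val=1 bits=0x1 at bit 6: 0x7b
word = 0x7b → little-endian bytes:
  [0]=0x7b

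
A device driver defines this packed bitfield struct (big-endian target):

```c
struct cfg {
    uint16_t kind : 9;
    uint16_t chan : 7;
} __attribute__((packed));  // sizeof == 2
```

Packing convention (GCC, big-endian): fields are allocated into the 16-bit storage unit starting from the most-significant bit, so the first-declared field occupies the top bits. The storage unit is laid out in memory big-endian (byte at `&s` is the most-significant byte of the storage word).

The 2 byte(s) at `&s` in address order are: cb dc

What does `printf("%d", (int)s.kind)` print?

[0]=0xcb [1]=0xdc (big-endian) → word 0xcbdc
kind [7+:9] = (word>>7) & 0x1ff = 407  ←
chan [0+:7] = (word>>0) & 0x7f = 92

407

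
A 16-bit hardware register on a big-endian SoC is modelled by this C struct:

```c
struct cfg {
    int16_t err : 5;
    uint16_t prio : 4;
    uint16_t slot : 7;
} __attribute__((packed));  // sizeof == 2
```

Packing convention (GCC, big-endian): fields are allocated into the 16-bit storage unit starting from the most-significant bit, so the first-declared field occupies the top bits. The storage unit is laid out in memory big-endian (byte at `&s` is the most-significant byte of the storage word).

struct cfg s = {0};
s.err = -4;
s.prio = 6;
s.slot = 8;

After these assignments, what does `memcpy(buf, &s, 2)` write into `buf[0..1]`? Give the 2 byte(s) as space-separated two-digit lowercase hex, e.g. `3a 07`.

[11+:5] err=-4 & 0x1f = 0x1c; word=0xe000
[7+:4] prio=6 & 0xf = 0x6; word=0xe300
[0+:7] slot=8 & 0x7f = 0x8; word=0xe308
word = 0xe308 → big-endian bytes:
  [0]=0xe3  [1]=0x08

e3 08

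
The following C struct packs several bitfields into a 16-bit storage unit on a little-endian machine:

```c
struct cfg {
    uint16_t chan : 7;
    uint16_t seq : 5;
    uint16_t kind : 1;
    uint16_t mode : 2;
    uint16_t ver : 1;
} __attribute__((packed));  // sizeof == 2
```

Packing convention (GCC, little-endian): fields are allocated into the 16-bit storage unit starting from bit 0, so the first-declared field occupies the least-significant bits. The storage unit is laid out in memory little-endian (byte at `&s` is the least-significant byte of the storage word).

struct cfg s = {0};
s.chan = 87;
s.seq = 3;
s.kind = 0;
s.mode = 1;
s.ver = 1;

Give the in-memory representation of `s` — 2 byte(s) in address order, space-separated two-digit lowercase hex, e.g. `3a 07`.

[0+:7] chan=87 & 0x7f = 0x57; word=0x0057
[7+:5] seq=3 & 0x1f = 0x3; word=0x01d7
[12+:1] kind=0 & 0x1 = 0x0; word=0x01d7
[13+:2] mode=1 & 0x3 = 0x1; word=0x21d7
[15+:1] ver=1 & 0x1 = 0x1; word=0xa1d7
word = 0xa1d7 → little-endian bytes:
  [0]=0xd7  [1]=0xa1

d7 a1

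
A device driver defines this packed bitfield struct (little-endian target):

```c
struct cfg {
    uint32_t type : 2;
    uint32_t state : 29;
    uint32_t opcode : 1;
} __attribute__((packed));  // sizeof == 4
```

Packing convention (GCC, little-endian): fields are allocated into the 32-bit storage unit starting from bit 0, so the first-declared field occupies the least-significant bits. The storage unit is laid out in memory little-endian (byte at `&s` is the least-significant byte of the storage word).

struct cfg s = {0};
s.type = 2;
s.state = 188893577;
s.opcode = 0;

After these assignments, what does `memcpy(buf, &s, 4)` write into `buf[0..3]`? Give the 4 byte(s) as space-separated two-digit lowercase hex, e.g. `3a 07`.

type (2b) val=2 bits=0x2 at bit 0: 0x00000002
state (29b) val=188893577 bits=0xb424989 at bit 2: 0x2d092626
opcode (1b) val=0 bits=0x0 at bit 31: 0x2d092626
word = 0x2d092626 → little-endian bytes:
  [0]=0x26  [1]=0x26  [2]=0x09  [3]=0x2d

26 26 09 2d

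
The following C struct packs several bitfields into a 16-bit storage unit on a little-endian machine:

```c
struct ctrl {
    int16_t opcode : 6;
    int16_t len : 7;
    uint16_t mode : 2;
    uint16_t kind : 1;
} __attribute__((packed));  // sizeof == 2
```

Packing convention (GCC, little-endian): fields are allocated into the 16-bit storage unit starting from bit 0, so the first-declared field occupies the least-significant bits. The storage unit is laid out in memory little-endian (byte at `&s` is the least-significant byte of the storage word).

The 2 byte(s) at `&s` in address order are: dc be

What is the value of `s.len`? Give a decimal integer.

[0]=0xdc [1]=0xbe (little-endian) → word 0xbedc
opcode:6 @ bit 0 → (0xbedc>>0)&0x3f = 0x1c
len:7 @ bit 6 → (0xbedc>>6)&0x7f = 0x7b  ←
mode:2 @ bit 13 → (0xbedc>>13)&0x3 = 0x1
kind:1 @ bit 15 → (0xbedc>>15)&0x1 = 0x1
len signed 7b, MSB=1: 123 - 128 = -5

-5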